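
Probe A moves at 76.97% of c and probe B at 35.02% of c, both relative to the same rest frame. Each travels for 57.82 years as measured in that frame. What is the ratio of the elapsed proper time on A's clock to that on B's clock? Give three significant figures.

A: β = 0.7697; γ = 1/√(1 − 0.7697²) = 1/√0.4076 = 1.566. B: β = 0.3502; γ = 1/√(1 − 0.3502²) = 1/√0.8774 = 1.068.
τ_A/τ_B = γ_B/γ_A = 1.068/1.566 = 0.6816, so τ_A/τ_B = 0.6816.

τ_A/τ_B = 0.682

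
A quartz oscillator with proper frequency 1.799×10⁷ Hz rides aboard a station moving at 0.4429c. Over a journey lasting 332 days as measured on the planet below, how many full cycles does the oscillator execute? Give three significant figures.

γ = 1/√(1 − 0.4429²) = 1/√0.8038 = 1.115
The oscillator's own cycle count is N = f × τ where τ is the proper time aboard the station. τ = Δt/γ = 332/1.115 = 297.7 days = 2.572×10⁷ s.
N = 1.799×10⁷ × 2.572×10⁷ = 4.627×10¹⁴.

N = 4.63×10¹⁴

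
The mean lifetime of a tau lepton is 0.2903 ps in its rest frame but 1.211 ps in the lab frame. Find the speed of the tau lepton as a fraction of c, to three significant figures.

β = 0.971

γ = Δt/τ₀ = 1.211/0.2903 = 4.172
β = √(1 − 1/γ²) = √(1 − 0.05747) = √0.9425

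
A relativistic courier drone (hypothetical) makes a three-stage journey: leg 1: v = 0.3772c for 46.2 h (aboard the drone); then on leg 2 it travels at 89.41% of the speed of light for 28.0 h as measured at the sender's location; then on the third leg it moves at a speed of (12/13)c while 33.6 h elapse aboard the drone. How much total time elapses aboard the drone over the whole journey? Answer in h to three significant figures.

Leg 1: 46.2 h is already measured aboard the drone.
Leg 2: β = 0.8941; γ = 1/√(1 − 0.8941²) = 1/√0.2006 = 2.233; τ_2 = 28.0/2.233 = 12.54 h.
Leg 3: 33.6 h is already measured aboard the drone.
Total: 46.20 + 12.54 + 33.60 h.

τ = 92.3 h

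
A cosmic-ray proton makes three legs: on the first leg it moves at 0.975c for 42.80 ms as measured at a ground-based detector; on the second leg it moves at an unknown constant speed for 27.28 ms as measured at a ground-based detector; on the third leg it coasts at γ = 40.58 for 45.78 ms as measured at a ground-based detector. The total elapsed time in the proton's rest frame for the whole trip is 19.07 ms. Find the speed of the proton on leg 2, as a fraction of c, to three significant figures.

β = 0.951

Leg 1: γ = 1/√(1 − 0.975²) = 1/√0.04938 = 4.500; τ_1 = 42.80/4.500 = 9.510 ms.
Leg 2: speed unknown; τ_2 = 27.28/γ_2.
Leg 3: γ = 40.58; τ_3 = 45.78/40.58 = 1.128 ms.
Total proper time: 9.510 + τ_2 + 1.128 = 19.07, so τ_2 = 19.07 − 10.64 = 8.431 ms.
γ_2 = 27.28/8.431 = 3.235; β = √(1 − 1/γ²) = √0.9045.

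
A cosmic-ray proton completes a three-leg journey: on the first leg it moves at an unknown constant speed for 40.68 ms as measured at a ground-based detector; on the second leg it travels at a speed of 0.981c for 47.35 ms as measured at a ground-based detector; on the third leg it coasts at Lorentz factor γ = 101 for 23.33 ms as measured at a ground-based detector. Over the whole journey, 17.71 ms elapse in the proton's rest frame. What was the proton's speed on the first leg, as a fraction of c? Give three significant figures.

Leg 1: speed unknown; τ_1 = 40.68/γ_1.
Leg 2: γ = 1/√(1 − 0.981²) = 1/√0.03764 = 5.154; τ_2 = 47.35/5.154 = 9.186 ms.
Leg 3: γ = 101; τ_3 = 23.33/101.0 = 0.2310 ms.
Total proper time: τ_1 + 9.186 + 0.2310 = 17.71, so τ_1 = 17.71 − 9.417 = 8.293 ms.
γ_1 = 40.68/8.293 = 4.905; β = √(1 − 1/γ²) = √0.9584.

β = 0.979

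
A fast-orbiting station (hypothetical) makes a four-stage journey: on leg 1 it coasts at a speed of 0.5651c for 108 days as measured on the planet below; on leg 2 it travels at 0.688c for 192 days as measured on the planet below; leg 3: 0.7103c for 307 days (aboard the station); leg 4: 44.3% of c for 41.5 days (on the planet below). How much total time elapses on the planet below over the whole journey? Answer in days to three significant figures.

Leg 1: 108 days is already measured on the planet below.
Leg 2: 192 days is already measured on the planet below.
Leg 3: γ = 1/√(1 − 0.7103²) = 1/√0.4955 = 1.421; Δt_3 = 1.421 × 307 = 436.1 days.
Leg 4: 41.5 days is already measured on the planet below.
Total: 108.0 + 192.0 + 436.1 + 41.50 days.

Δt = 778 days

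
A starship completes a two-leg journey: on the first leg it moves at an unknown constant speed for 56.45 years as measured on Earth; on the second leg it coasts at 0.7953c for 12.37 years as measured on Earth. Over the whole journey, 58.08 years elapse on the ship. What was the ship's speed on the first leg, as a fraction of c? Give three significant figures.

β = 0.444

Leg 1: speed unknown; τ_1 = 56.45/γ_1.
Leg 2: γ = 1/√(1 − 0.7953²) = 1/√0.3675 = 1.650; τ_2 = 12.37/1.650 = 7.499 years.
Total proper time: τ_1 + 7.499 = 58.08, so τ_1 = 58.08 − 7.499 = 50.58 years.
γ_1 = 56.45/50.58 = 1.116; β = √(1 − 1/γ²) = √0.1971.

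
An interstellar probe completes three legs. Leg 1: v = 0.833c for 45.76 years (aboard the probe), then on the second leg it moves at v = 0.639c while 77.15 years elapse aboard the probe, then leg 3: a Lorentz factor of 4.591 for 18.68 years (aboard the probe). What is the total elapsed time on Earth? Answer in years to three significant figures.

Leg 1: γ = 1/√(1 − 0.833²) = 1/√0.3061 = 1.807; Δt_1 = 1.807 × 45.76 = 82.71 years.
Leg 2: γ = 1/√(1 − 0.639²) = 1/√0.5917 = 1.300; Δt_2 = 1.300 × 77.15 = 100.3 years.
Leg 3: γ = 4.591; Δt_3 = 4.591 × 18.68 = 85.76 years.
Total: 82.71 + 100.3 + 85.76 years.

Δt = 269 years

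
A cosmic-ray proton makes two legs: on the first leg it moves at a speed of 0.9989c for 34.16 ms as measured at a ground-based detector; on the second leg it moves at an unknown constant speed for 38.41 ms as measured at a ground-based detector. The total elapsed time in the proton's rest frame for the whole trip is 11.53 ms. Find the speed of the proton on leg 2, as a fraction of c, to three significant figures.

Leg 1: γ = 1/√(1 − 0.9989²) = 1/√0.002199 = 21.33; τ_1 = 34.16/21.33 = 1.602 ms.
Leg 2: speed unknown; τ_2 = 38.41/γ_2.
Total proper time: 1.602 + τ_2 = 11.53, so τ_2 = 11.53 − 1.602 = 9.928 ms.
γ_2 = 38.41/9.928 = 3.869; β = √(1 − 1/γ²) = √0.9332.

β = 0.966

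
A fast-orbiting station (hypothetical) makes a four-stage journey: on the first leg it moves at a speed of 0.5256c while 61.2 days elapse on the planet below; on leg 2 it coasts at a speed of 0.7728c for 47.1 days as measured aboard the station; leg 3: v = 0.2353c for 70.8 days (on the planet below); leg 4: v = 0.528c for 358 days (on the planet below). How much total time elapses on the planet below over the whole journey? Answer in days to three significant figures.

Δt = 564 days

Leg 1: 61.2 days is already measured on the planet below.
Leg 2: γ = 1/√(1 − 0.7728²) = 1/√0.4028 = 1.576; Δt_2 = 1.576 × 47.1 = 74.21 days.
Leg 3: 70.8 days is already measured on the planet below.
Leg 4: 358 days is already measured on the planet below.
Total: 61.20 + 74.21 + 70.80 + 358.0 days.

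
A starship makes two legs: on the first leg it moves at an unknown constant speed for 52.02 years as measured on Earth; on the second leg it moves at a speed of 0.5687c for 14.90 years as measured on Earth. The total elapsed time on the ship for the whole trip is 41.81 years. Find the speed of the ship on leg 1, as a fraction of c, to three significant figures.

β = 0.823

Leg 1: speed unknown; τ_1 = 52.02/γ_1.
Leg 2: γ = 1/√(1 − 0.5687²) = 1/√0.6766 = 1.216; τ_2 = 14.90/1.216 = 12.26 years.
Total proper time: τ_1 + 12.26 = 41.81, so τ_1 = 41.81 − 12.26 = 29.55 years.
γ_1 = 52.02/29.55 = 1.760; β = √(1 − 1/γ²) = √0.6772.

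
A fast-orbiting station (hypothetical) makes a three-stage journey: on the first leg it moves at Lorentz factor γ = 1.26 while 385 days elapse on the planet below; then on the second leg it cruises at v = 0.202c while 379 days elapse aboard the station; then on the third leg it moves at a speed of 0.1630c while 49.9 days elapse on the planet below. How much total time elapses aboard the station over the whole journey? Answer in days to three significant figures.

τ = 734 days

Leg 1: γ = 1.26; τ_1 = 385/1.260 = 305.6 days.
Leg 2: 379 days is already measured aboard the station.
Leg 3: γ = 1/√(1 − 0.1630²) = 1/√0.9734 = 1.014; τ_3 = 49.9/1.014 = 49.23 days.
Total: 305.6 + 379.0 + 49.23 days.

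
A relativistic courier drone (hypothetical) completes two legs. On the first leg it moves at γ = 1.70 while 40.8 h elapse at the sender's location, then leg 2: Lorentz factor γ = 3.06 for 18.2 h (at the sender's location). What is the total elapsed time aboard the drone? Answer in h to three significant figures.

τ = 29.9 h

Leg 1: γ = 1.70; τ_1 = 40.8/1.700 = 24.00 h.
Leg 2: γ = 3.06; τ_2 = 18.2/3.060 = 5.948 h.
Total: 24.00 + 5.948 h.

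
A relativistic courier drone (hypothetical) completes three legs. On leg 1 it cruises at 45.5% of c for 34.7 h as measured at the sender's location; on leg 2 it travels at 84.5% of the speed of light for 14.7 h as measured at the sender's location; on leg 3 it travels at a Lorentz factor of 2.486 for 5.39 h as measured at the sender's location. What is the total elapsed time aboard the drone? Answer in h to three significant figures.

τ = 40.9 h

Leg 1: β = 0.455; γ = 1/√(1 − 0.455²) = 1/√0.7930 = 1.123; τ_1 = 34.7/1.123 = 30.90 h.
Leg 2: β = 0.845; γ = 1/√(1 − 0.845²) = 1/√0.2860 = 1.870; τ_2 = 14.7/1.870 = 7.861 h.
Leg 3: γ = 2.486; τ_3 = 5.39/2.486 = 2.168 h.
Total: 30.90 + 7.861 + 2.168 h.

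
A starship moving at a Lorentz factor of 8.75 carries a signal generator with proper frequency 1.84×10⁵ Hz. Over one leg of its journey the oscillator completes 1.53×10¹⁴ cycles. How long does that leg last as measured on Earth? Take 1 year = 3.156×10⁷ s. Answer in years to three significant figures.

γ = 8.75
Proper time for N cycles: τ = N/f = 1.53×10¹⁴/(1.84×10⁵) = 8.315×10⁸ s = 26.35 years.
Lab-frame duration Δt = γτ = 8.750 × 26.35 = 230.5 years.

Δt = 231 years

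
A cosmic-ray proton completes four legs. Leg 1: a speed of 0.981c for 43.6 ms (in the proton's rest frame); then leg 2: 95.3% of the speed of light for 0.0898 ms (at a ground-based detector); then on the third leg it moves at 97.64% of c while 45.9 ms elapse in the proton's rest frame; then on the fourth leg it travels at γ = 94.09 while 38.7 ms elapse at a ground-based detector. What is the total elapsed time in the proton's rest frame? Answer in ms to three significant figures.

Leg 1: 43.6 ms is already measured in the proton's rest frame.
Leg 2: β = 0.953; γ = 1/√(1 − 0.953²) = 1/√0.09179 = 3.301; τ_2 = 0.0898/3.301 = 0.02721 ms.
Leg 3: 45.9 ms is already measured in the proton's rest frame.
Leg 4: γ = 94.09; τ_4 = 38.7/94.09 = 0.4113 ms.
Total: 43.60 + 0.02721 + 45.90 + 0.4113 ms.

τ = 89.9 ms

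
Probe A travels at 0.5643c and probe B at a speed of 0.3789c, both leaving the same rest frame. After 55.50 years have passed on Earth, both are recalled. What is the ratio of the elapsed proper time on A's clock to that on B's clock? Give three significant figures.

τ_A/τ_B = 0.892

A: γ = 1/√(1 − 0.5643²) = 1/√0.6816 = 1.211. B: γ = 1/√(1 − 0.3789²) = 1/√0.8564 = 1.081.
τ_A/τ_B = γ_B/γ_A = 1.081/1.211 = 0.8921, so τ_A/τ_B = 0.8921.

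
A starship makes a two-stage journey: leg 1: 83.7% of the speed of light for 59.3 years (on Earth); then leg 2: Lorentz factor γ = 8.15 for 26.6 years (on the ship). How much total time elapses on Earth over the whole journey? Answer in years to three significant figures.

Leg 1: 59.3 years is already measured on Earth.
Leg 2: γ = 8.15; Δt_2 = 8.150 × 26.6 = 216.8 years.
Total: 59.30 + 216.8 years.

Δt = 276 years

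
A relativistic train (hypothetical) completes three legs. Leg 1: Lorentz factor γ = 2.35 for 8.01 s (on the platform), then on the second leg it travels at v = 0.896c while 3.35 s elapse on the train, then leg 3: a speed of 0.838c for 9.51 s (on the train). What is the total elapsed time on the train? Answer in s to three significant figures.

Leg 1: γ = 2.35; τ_1 = 8.01/2.350 = 3.409 s.
Leg 2: 3.35 s is already measured on the train.
Leg 3: 9.51 s is already measured on the train.
Total: 3.409 + 3.350 + 9.510 s.

τ = 16.3 s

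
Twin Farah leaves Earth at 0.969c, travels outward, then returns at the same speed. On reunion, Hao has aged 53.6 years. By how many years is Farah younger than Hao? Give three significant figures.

Δt − τ = 40.4 years

γ = 1/√(1 − 0.969²) = 1/√0.06104 = 4.048
Farah's elapsed proper time: τ = 53.6/4.048 = 13.24 years.
Age gap = Δt − τ = 53.6 − 13.24 years.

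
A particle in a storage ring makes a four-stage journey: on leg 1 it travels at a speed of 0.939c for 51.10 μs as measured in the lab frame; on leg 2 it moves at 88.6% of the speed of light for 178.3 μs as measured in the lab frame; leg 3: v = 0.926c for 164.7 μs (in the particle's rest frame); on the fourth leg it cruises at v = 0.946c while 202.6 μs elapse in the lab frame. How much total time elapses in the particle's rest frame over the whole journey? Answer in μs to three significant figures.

τ = 331 μs

Leg 1: γ = 1/√(1 − 0.939²) = 1/√0.1183 = 2.908; τ_1 = 51.10/2.908 = 17.57 μs.
Leg 2: β = 0.886; γ = 1/√(1 − 0.886²) = 1/√0.2150 = 2.157; τ_2 = 178.3/2.157 = 82.68 μs.
Leg 3: 164.7 μs is already measured in the particle's rest frame.
Leg 4: γ = 1/√(1 − 0.946²) = 1/√0.1051 = 3.085; τ_4 = 202.6/3.085 = 65.68 μs.
Total: 17.57 + 82.68 + 164.7 + 65.68 μs.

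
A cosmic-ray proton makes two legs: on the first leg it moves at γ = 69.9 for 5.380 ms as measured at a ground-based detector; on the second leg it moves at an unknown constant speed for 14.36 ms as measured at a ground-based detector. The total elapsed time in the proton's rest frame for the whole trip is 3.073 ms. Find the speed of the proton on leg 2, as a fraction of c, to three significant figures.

β = 0.978

Leg 1: γ = 69.9; τ_1 = 5.380/69.90 = 0.07697 ms.
Leg 2: speed unknown; τ_2 = 14.36/γ_2.
Total proper time: 0.07697 + τ_2 = 3.073, so τ_2 = 3.073 − 0.07697 = 2.996 ms.
γ_2 = 14.36/2.996 = 4.793; β = √(1 − 1/γ²) = √0.9565.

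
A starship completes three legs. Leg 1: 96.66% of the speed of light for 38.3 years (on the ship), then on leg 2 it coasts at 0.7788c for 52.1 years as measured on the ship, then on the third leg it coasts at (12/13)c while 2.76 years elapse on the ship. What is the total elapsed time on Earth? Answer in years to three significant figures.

Leg 1: β = 0.9666; γ = 1/√(1 − 0.9666²) = 1/√0.06568 = 3.902; Δt_1 = 3.902 × 38.3 = 149.4 years.
Leg 2: γ = 1/√(1 − 0.7788²) = 1/√0.3935 = 1.594; Δt_2 = 1.594 × 52.1 = 83.06 years.
Leg 3: γ = 1/√(1 − (12/13)²) = 13/5 = 2.600; Δt_3 = 2.600 × 2.76 = 7.176 years.
Total: 149.4 + 83.06 + 7.176 years.

Δt = 240 years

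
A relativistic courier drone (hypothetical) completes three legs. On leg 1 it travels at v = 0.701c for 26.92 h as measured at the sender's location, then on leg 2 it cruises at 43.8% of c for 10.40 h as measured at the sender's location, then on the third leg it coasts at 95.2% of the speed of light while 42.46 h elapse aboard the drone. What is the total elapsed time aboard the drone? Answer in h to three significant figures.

τ = 71.0 h

Leg 1: γ = 1/√(1 − 0.701²) = 1/√0.5086 = 1.402; τ_1 = 26.92/1.402 = 19.20 h.
Leg 2: β = 0.438; γ = 1/√(1 − 0.438²) = 1/√0.8082 = 1.112; τ_2 = 10.40/1.112 = 9.349 h.
Leg 3: 42.46 h is already measured aboard the drone.
Total: 19.20 + 9.349 + 42.46 h.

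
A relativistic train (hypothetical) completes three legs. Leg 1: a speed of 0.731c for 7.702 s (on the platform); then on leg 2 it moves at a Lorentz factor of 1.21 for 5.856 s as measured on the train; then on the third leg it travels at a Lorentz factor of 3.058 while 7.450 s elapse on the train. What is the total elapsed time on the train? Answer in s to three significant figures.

τ = 18.6 s

Leg 1: γ = 1/√(1 − 0.731²) = 1/√0.4656 = 1.465; τ_1 = 7.702/1.465 = 5.256 s.
Leg 2: 5.856 s is already measured on the train.
Leg 3: 7.450 s is already measured on the train.
Total: 5.256 + 5.856 + 7.450 s.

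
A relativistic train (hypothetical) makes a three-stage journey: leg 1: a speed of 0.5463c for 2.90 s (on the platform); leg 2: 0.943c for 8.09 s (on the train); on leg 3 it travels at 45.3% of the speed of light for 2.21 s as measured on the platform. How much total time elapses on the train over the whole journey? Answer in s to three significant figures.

τ = 12.5 s

Leg 1: γ = 1/√(1 − 0.5463²) = 1/√0.7016 = 1.194; τ_1 = 2.90/1.194 = 2.429 s.
Leg 2: 8.09 s is already measured on the train.
Leg 3: β = 0.453; γ = 1/√(1 − 0.453²) = 1/√0.7948 = 1.122; τ_3 = 2.21/1.122 = 1.970 s.
Total: 2.429 + 8.090 + 1.970 s.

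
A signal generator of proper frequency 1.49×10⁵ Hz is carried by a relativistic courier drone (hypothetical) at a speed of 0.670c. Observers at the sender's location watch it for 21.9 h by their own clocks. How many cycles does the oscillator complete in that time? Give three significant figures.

N = 8.72×10⁹

γ = 1/√(1 − 0.670²) = 1/√0.5511 = 1.347
During 21.9 h of lab time, the oscillator's proper time advances by τ = Δt/γ = 21.9/1.347 = 16.26 h = 5.853×10⁴ s.
N = f × τ = 1.49×10⁵ × 5.853×10⁴ = 8.721×10⁹.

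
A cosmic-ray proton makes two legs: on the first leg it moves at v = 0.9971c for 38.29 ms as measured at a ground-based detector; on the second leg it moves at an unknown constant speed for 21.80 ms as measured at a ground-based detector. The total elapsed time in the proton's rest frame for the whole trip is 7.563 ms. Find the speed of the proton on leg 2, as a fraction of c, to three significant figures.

β = 0.977

Leg 1: γ = 1/√(1 − 0.9971²) = 1/√0.005792 = 13.14; τ_1 = 38.29/13.14 = 2.914 ms.
Leg 2: speed unknown; τ_2 = 21.80/γ_2.
Total proper time: 2.914 + τ_2 = 7.563, so τ_2 = 7.563 − 2.914 = 4.649 ms.
γ_2 = 21.80/4.649 = 4.689; β = √(1 − 1/γ²) = √0.9545.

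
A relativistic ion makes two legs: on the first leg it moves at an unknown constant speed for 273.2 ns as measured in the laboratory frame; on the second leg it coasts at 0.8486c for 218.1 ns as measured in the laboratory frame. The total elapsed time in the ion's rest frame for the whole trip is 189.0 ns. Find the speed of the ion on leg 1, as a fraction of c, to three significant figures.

Leg 1: speed unknown; τ_1 = 273.2/γ_1.
Leg 2: γ = 1/√(1 − 0.8486²) = 1/√0.2799 = 1.890; τ_2 = 218.1/1.890 = 115.4 ns.
Total proper time: τ_1 + 115.4 = 189.0, so τ_1 = 189.0 − 115.4 = 73.62 ns.
γ_1 = 273.2/73.62 = 3.711; β = √(1 − 1/γ²) = √0.9274.

β = 0.963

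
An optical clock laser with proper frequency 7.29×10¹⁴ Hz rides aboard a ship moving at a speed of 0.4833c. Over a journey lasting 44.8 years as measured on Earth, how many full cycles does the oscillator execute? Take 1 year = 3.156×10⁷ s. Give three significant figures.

γ = 1/√(1 − 0.4833²) = 1/√0.7664 = 1.142
The oscillator's own cycle count is N = f × τ where τ is the proper time on the ship. τ = Δt/γ = 44.8/1.142 = 39.22 years = 1.238×10⁹ s.
N = 7.29×10¹⁴ × 1.238×10⁹ = 9.024×10²³.

N = 9.02×10²³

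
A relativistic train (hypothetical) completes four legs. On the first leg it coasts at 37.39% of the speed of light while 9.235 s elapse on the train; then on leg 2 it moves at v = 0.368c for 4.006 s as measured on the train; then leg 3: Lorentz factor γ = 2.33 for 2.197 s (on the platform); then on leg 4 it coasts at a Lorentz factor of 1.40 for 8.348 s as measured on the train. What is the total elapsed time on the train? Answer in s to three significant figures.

Leg 1: 9.235 s is already measured on the train.
Leg 2: 4.006 s is already measured on the train.
Leg 3: γ = 2.33; τ_3 = 2.197/2.330 = 0.9429 s.
Leg 4: 8.348 s is already measured on the train.
Total: 9.235 + 4.006 + 0.9429 + 8.348 s.

τ = 22.5 s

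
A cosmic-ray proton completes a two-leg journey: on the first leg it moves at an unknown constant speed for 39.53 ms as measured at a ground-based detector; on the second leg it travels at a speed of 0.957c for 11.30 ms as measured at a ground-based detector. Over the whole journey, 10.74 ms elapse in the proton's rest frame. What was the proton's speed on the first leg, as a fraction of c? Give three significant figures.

Leg 1: speed unknown; τ_1 = 39.53/γ_1.
Leg 2: γ = 1/√(1 − 0.957²) = 1/√0.08415 = 3.447; τ_2 = 11.30/3.447 = 3.278 ms.
Total proper time: τ_1 + 3.278 = 10.74, so τ_1 = 10.74 − 3.278 = 7.462 ms.
γ_1 = 39.53/7.462 = 5.298; β = √(1 − 1/γ²) = √0.9644.

β = 0.982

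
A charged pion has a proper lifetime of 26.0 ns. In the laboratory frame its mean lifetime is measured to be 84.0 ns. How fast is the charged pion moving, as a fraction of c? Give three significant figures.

γ = Δt/τ₀ = 84.0/26.0 = 3.231
β = √(1 − 1/γ²) = √(1 − 0.09580) = √0.9042

v = 0.951c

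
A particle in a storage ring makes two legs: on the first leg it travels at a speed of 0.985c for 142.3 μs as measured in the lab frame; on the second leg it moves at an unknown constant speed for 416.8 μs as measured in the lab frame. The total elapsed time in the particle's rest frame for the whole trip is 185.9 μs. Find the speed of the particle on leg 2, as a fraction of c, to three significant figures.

Leg 1: γ = 1/√(1 − 0.985²) = 1/√0.02977 = 5.795; τ_1 = 142.3/5.795 = 24.55 μs.
Leg 2: speed unknown; τ_2 = 416.8/γ_2.
Total proper time: 24.55 + τ_2 = 185.9, so τ_2 = 185.9 − 24.55 = 161.3 μs.
γ_2 = 416.8/161.3 = 2.583; β = √(1 − 1/γ²) = √0.8501.

β = 0.922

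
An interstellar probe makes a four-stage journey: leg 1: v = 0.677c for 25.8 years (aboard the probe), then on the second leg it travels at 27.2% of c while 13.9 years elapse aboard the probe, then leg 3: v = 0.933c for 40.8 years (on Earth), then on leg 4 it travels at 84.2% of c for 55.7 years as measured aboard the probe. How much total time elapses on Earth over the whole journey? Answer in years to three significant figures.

Leg 1: γ = 1/√(1 − 0.677²) = 1/√0.5417 = 1.359; Δt_1 = 1.359 × 25.8 = 35.06 years.
Leg 2: β = 0.272; γ = 1/√(1 − 0.272²) = 1/√0.9260 = 1.039; Δt_2 = 1.039 × 13.9 = 14.44 years.
Leg 3: 40.8 years is already measured on Earth.
Leg 4: β = 0.842; γ = 1/√(1 − 0.842²) = 1/√0.2910 = 1.854; Δt_4 = 1.854 × 55.7 = 103.2 years.
Total: 35.06 + 14.44 + 40.80 + 103.2 years.

Δt = 194 years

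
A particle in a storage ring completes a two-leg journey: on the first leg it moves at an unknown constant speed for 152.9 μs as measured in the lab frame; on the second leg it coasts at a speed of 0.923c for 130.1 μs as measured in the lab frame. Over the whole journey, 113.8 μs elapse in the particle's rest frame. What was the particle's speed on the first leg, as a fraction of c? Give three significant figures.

Leg 1: speed unknown; τ_1 = 152.9/γ_1.
Leg 2: γ = 1/√(1 − 0.923²) = 1/√0.1481 = 2.599; τ_2 = 130.1/2.599 = 50.06 μs.
Total proper time: τ_1 + 50.06 = 113.8, so τ_1 = 113.8 − 50.06 = 63.74 μs.
γ_1 = 152.9/63.74 = 2.399; β = √(1 − 1/γ²) = √0.8262.

β = 0.909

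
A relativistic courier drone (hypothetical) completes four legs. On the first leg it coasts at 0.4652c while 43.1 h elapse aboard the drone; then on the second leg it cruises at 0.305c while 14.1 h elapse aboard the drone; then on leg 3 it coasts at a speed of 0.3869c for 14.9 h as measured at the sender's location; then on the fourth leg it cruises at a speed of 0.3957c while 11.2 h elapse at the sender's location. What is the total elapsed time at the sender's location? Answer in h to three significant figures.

Leg 1: γ = 1/√(1 − 0.4652²) = 1/√0.7836 = 1.130; Δt_1 = 1.130 × 43.1 = 48.69 h.
Leg 2: γ = 1/√(1 − 0.305²) = 1/√0.9070 = 1.050; Δt_2 = 1.050 × 14.1 = 14.81 h.
Leg 3: 14.9 h is already measured at the sender's location.
Leg 4: 11.2 h is already measured at the sender's location.
Total: 48.69 + 14.81 + 14.90 + 11.20 h.

Δt = 89.6 h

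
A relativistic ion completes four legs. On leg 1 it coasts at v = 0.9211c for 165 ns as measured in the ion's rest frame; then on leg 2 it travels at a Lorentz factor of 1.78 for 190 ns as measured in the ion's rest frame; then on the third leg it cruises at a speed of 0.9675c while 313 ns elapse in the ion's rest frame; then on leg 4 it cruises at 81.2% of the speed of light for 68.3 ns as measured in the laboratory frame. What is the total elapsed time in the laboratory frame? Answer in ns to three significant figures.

Leg 1: γ = 1/√(1 − 0.9211²) = 1/√0.1516 = 2.569; Δt_1 = 2.569 × 165 = 423.8 ns.
Leg 2: γ = 1.78; Δt_2 = 1.780 × 190 = 338.2 ns.
Leg 3: γ = 1/√(1 − 0.9675²) = 1/√0.06394 = 3.955; Δt_3 = 3.955 × 313 = 1238 ns.
Leg 4: 68.3 ns is already measured in the laboratory frame.
Total: 423.8 + 338.2 + 1238 + 68.30 ns.

Δt = 2070 ns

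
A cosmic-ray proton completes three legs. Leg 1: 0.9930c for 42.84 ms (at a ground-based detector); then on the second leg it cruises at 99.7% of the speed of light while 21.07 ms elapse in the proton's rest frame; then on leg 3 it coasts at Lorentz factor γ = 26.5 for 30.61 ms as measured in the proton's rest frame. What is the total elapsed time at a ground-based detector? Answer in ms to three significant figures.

Δt = 1130 ms

Leg 1: 42.84 ms is already measured at a ground-based detector.
Leg 2: β = 0.997; γ = 1/√(1 − 0.997²) = 1/√0.005991 = 12.92; Δt_2 = 12.92 × 21.07 = 272.2 ms.
Leg 3: γ = 26.5; Δt_3 = 26.50 × 30.61 = 811.2 ms.
Total: 42.84 + 272.2 + 811.2 ms.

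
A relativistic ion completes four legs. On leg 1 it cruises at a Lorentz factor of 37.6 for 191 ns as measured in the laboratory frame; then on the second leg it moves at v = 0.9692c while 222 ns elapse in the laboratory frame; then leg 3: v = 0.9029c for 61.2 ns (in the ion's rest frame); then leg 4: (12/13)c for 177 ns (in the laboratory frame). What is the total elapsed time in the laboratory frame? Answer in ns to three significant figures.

Δt = 732 ns

Leg 1: 191 ns is already measured in the laboratory frame.
Leg 2: 222 ns is already measured in the laboratory frame.
Leg 3: γ = 1/√(1 − 0.9029²) = 1/√0.1848 = 2.326; Δt_3 = 2.326 × 61.2 = 142.4 ns.
Leg 4: 177 ns is already measured in the laboratory frame.
Total: 191.0 + 222.0 + 142.4 + 177.0 ns.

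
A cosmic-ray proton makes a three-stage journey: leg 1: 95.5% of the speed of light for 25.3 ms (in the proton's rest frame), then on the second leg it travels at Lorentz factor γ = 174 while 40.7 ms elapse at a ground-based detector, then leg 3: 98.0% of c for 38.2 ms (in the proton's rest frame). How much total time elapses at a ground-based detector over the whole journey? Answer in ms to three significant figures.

Δt = 318 ms

Leg 1: β = 0.955; γ = 1/√(1 − 0.955²) = 1/√0.08798 = 3.371; Δt_1 = 3.371 × 25.3 = 85.30 ms.
Leg 2: 40.7 ms is already measured at a ground-based detector.
Leg 3: β = 0.980; γ = 1/√(1 − 0.980²) = 1/√0.03960 = 5.025; Δt_3 = 5.025 × 38.2 = 192.0 ms.
Total: 85.30 + 40.70 + 192.0 ms.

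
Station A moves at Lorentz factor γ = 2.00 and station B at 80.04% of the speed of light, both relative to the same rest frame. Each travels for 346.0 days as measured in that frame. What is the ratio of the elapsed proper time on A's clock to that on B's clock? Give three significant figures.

τ_A/τ_B = 0.834

A: γ = 2.00. B: β = 0.8004; γ = 1/√(1 − 0.8004²) = 1/√0.3594 = 1.668.
τ_A/τ_B = γ_B/γ_A = 1.668/2.000 = 0.8341, so τ_A/τ_B = 0.8341.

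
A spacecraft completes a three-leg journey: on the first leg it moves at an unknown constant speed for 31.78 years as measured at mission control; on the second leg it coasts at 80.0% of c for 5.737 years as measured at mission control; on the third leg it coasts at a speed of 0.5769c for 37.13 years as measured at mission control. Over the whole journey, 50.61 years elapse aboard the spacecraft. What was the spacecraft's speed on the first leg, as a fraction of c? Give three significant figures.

Leg 1: speed unknown; τ_1 = 31.78/γ_1.
Leg 2: β = 0.800; γ = 1/√(1 − 0.800²) = 1/√0.3600 = 1.667; τ_2 = 5.737/1.667 = 3.442 years.
Leg 3: γ = 1/√(1 − 0.5769²) = 1/√0.6672 = 1.224; τ_3 = 37.13/1.224 = 30.33 years.
Total proper time: τ_1 + 3.442 + 30.33 = 50.61, so τ_1 = 50.61 − 33.77 = 16.84 years.
γ_1 = 31.78/16.84 = 1.887; β = √(1 − 1/γ²) = √0.7192.

β = 0.848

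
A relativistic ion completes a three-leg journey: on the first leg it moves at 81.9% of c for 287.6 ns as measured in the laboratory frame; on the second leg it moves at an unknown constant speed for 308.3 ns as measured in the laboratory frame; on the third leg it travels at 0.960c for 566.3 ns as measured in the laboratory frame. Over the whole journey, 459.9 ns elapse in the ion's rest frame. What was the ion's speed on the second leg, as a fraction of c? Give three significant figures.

Leg 1: β = 0.819; γ = 1/√(1 − 0.819²) = 1/√0.3292 = 1.743; τ_1 = 287.6/1.743 = 165.0 ns.
Leg 2: speed unknown; τ_2 = 308.3/γ_2.
Leg 3: γ = 1/√(1 − 0.960²) = 25/7 ≈ 3.571; τ_3 = 566.3/3.571 = 158.6 ns.
Total proper time: 165.0 + τ_2 + 158.6 = 459.9, so τ_2 = 459.9 − 323.6 = 136.3 ns.
γ_2 = 308.3/136.3 = 2.262; β = √(1 − 1/γ²) = √0.8045.

β = 0.897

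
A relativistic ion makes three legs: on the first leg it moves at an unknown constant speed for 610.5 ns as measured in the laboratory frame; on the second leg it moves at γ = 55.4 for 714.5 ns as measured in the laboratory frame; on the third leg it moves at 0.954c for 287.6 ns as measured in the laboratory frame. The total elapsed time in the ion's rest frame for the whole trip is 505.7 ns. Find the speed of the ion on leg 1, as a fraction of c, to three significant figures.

β = 0.746

Leg 1: speed unknown; τ_1 = 610.5/γ_1.
Leg 2: γ = 55.4; τ_2 = 714.5/55.40 = 12.90 ns.
Leg 3: γ = 1/√(1 − 0.954²) = 1/√0.08988 = 3.335; τ_3 = 287.6/3.335 = 86.22 ns.
Total proper time: τ_1 + 12.90 + 86.22 = 505.7, so τ_1 = 505.7 − 99.12 = 406.6 ns.
γ_1 = 610.5/406.6 = 1.502; β = √(1 − 1/γ²) = √0.5565.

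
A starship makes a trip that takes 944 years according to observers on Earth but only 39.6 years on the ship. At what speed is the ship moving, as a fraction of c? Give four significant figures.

The proper time is measured on the ship (both events occur at the ship's location); Δt is measured on Earth. γ = Δt/τ = 944/39.6 = 23.84.
β = √(1 − 1/γ²) = √(1 − 0.001760) = √0.9982

β = 0.9991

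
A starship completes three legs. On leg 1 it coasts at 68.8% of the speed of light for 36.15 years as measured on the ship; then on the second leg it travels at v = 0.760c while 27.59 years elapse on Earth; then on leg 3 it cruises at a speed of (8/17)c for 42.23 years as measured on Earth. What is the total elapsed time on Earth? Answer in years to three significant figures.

Δt = 120 years

Leg 1: β = 0.688; γ = 1/√(1 − 0.688²) = 1/√0.5267 = 1.378; Δt_1 = 1.378 × 36.15 = 49.81 years.
Leg 2: 27.59 years is already measured on Earth.
Leg 3: 42.23 years is already measured on Earth.
Total: 49.81 + 27.59 + 42.23 years.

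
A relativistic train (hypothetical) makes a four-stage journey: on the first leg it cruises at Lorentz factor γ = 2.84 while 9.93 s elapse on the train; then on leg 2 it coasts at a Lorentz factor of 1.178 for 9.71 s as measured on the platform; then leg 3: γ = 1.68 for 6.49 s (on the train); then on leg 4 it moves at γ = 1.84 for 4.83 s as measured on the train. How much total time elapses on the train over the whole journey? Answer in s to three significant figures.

Leg 1: 9.93 s is already measured on the train.
Leg 2: γ = 1.178; τ_2 = 9.71/1.178 = 8.243 s.
Leg 3: 6.49 s is already measured on the train.
Leg 4: 4.83 s is already measured on the train.
Total: 9.930 + 8.243 + 6.490 + 4.830 s.

τ = 29.5 s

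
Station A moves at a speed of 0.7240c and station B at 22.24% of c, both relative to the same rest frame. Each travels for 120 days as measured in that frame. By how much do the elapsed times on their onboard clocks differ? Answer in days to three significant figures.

A: γ = 1/√(1 − 0.7240²) = 1/√0.4758 = 1.450; τ_A = 120/1.450 = 82.78 days.
B: β = 0.2224; γ = 1/√(1 − 0.2224²) = 1/√0.9505 = 1.026; τ_B = 120/1.026 = 117.0 days.

|τ_A − τ_B| = 34.2 days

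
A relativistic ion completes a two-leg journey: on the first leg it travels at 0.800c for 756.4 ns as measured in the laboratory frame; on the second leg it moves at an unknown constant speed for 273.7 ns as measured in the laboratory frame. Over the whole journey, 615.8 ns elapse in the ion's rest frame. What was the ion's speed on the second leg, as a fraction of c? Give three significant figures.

β = 0.806

Leg 1: γ = 1/√(1 − 0.800²) = 5/3 ≈ 1.667; τ_1 = 756.4/1.667 = 453.8 ns.
Leg 2: speed unknown; τ_2 = 273.7/γ_2.
Total proper time: 453.8 + τ_2 = 615.8, so τ_2 = 615.8 − 453.8 = 162.0 ns.
γ_2 = 273.7/162.0 = 1.690; β = √(1 − 1/γ²) = √0.6498.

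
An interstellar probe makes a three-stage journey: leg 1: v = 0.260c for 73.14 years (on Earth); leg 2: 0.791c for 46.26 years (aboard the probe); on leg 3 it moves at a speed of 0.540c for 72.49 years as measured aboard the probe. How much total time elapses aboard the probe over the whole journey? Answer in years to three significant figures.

τ = 189 years

Leg 1: γ = 1/√(1 − 0.260²) = 1/√0.9324 = 1.036; τ_1 = 73.14/1.036 = 70.62 years.
Leg 2: 46.26 years is already measured aboard the probe.
Leg 3: 72.49 years is already measured aboard the probe.
Total: 70.62 + 46.26 + 72.49 years.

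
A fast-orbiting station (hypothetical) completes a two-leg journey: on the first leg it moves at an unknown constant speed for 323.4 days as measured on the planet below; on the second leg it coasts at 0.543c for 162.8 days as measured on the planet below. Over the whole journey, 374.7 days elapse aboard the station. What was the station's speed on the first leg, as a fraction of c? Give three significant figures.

β = 0.677

Leg 1: speed unknown; τ_1 = 323.4/γ_1.
Leg 2: γ = 1/√(1 − 0.543²) = 1/√0.7052 = 1.191; τ_2 = 162.8/1.191 = 136.7 days.
Total proper time: τ_1 + 136.7 = 374.7, so τ_1 = 374.7 − 136.7 = 238.0 days.
γ_1 = 323.4/238.0 = 1.359; β = √(1 − 1/γ²) = √0.4584.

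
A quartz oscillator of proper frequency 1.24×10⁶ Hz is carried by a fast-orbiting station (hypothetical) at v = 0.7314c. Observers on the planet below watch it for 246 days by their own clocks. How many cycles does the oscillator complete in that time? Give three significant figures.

γ = 1/√(1 − 0.7314²) = 1/√0.4651 = 1.466
During 246 days of lab time, the oscillator's proper time advances by τ = Δt/γ = 246/1.466 = 167.8 days = 1.449×10⁷ s.
N = f × τ = 1.24×10⁶ × 1.449×10⁷ = 1.797×10¹³.

N = 1.80×10¹³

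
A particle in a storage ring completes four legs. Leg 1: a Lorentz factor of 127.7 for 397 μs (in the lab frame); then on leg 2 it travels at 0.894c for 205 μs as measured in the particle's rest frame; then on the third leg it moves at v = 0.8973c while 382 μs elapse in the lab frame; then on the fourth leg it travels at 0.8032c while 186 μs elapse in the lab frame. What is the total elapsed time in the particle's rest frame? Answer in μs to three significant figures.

Leg 1: γ = 127.7; τ_1 = 397/127.7 = 3.109 μs.
Leg 2: 205 μs is already measured in the particle's rest frame.
Leg 3: γ = 1/√(1 − 0.8973²) = 1/√0.1949 = 2.265; τ_3 = 382/2.265 = 168.6 μs.
Leg 4: γ = 1/√(1 − 0.8032²) = 1/√0.3549 = 1.679; τ_4 = 186/1.679 = 110.8 μs.
Total: 3.109 + 205.0 + 168.6 + 110.8 μs.

τ = 488 μs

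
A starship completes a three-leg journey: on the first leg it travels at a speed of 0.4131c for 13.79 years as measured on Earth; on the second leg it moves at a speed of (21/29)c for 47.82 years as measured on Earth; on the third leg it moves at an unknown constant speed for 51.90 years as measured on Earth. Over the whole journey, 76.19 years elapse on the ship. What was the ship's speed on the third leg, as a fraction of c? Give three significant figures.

Leg 1: γ = 1/√(1 − 0.4131²) = 1/√0.8293 = 1.098; τ_1 = 13.79/1.098 = 12.56 years.
Leg 2: γ = 1/√(1 − (21/29)²) = 29/20 = 1.450; τ_2 = 47.82/1.450 = 32.98 years.
Leg 3: speed unknown; τ_3 = 51.90/γ_3.
Total proper time: 12.56 + 32.98 + τ_3 = 76.19, so τ_3 = 76.19 − 45.54 = 30.65 years.
γ_3 = 51.90/30.65 = 1.693; β = √(1 − 1/γ²) = √0.6512.

β = 0.807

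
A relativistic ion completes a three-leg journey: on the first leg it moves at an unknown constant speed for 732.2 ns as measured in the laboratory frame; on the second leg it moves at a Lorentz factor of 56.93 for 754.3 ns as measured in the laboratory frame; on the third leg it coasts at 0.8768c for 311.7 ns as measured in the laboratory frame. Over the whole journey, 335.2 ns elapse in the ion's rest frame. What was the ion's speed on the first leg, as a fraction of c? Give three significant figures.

Leg 1: speed unknown; τ_1 = 732.2/γ_1.
Leg 2: γ = 56.93; τ_2 = 754.3/56.93 = 13.25 ns.
Leg 3: γ = 1/√(1 − 0.8768²) = 1/√0.2312 = 2.080; τ_3 = 311.7/2.080 = 149.9 ns.
Total proper time: τ_1 + 13.25 + 149.9 = 335.2, so τ_1 = 335.2 − 163.1 = 172.1 ns.
γ_1 = 732.2/172.1 = 4.255; β = √(1 − 1/γ²) = √0.9448.

β = 0.972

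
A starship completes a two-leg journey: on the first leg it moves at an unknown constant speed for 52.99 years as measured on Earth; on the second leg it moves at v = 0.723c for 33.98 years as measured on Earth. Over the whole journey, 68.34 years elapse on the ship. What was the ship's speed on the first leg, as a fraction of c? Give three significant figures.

β = 0.532

Leg 1: speed unknown; τ_1 = 52.99/γ_1.
Leg 2: γ = 1/√(1 − 0.723²) = 1/√0.4773 = 1.447; τ_2 = 33.98/1.447 = 23.48 years.
Total proper time: τ_1 + 23.48 = 68.34, so τ_1 = 68.34 − 23.48 = 44.86 years.
γ_1 = 52.99/44.86 = 1.181; β = √(1 − 1/γ²) = √0.2832.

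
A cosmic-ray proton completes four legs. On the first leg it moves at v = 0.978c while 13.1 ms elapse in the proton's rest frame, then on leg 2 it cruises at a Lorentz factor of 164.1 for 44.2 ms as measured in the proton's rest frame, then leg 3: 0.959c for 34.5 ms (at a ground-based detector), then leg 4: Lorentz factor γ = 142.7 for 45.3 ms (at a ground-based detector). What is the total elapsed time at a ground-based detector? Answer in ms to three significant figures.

Leg 1: γ = 1/√(1 − 0.978²) = 1/√0.04352 = 4.794; Δt_1 = 4.794 × 13.1 = 62.80 ms.
Leg 2: γ = 164.1; Δt_2 = 164.1 × 44.2 = 7253 ms.
Leg 3: 34.5 ms is already measured at a ground-based detector.
Leg 4: 45.3 ms is already measured at a ground-based detector.
Total: 62.80 + 7253 + 34.50 + 45.30 ms.

Δt = 7400 ms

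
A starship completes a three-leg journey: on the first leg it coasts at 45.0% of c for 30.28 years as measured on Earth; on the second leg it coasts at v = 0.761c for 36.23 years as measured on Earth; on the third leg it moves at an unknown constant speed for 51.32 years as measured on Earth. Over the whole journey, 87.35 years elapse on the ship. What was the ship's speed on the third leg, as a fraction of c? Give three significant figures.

β = 0.697

Leg 1: β = 0.450; γ = 1/√(1 − 0.450²) = 1/√0.7975 = 1.120; τ_1 = 30.28/1.120 = 27.04 years.
Leg 2: γ = 1/√(1 − 0.761²) = 1/√0.4209 = 1.541; τ_2 = 36.23/1.541 = 23.50 years.
Leg 3: speed unknown; τ_3 = 51.32/γ_3.
Total proper time: 27.04 + 23.50 + τ_3 = 87.35, so τ_3 = 87.35 − 50.55 = 36.80 years.
γ_3 = 51.32/36.80 = 1.394; β = √(1 − 1/γ²) = √0.4857.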